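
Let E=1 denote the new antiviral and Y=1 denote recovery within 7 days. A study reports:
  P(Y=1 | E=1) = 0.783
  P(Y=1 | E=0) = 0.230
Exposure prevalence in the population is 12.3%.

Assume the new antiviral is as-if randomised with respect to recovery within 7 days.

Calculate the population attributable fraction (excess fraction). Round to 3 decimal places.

Let p₁ = 0.783, p₀ = 0.23.
Overall risk P(Y=1) = π·p₁ + (1−π)·p₀ = 0.123×0.783 + 0.877×0.23 = 0.29802.
Under exogeneity, PAF = [P(Y=1) − p₀] / P(Y=1).
PAF = (0.29802 − 0.23) / 0.29802 ≈ 0.2282

PAF ≈ 0.228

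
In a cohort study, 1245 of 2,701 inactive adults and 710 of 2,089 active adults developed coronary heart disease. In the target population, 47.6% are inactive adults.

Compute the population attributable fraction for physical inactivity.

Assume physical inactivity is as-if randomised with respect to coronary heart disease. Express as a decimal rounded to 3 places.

p₁ = P(outcome | exposed) = 1245/2701 = 0.46094
p₀ = P(outcome | unexposed) = 710/2089 = 0.33988
Overall risk P(Y=1) = π·p₁ + (1−π)·p₀ = 0.476×0.46094 + 0.524×0.33988 = 0.3975.
Under exogeneity, PAF = [P(Y=1) − p₀] / P(Y=1).
PAF = (0.3975 − 0.33988) / 0.3975 ≈ 0.1450

PAF ≈ 0.145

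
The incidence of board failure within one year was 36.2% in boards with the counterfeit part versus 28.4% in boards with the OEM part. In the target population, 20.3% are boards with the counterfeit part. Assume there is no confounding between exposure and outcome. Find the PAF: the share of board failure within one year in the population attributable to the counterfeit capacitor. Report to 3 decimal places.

p₁ = 0.362, p₀ = 0.284.
Overall risk P(Y=1) = π·p₁ + (1−π)·p₀ = 0.203×0.362 + 0.797×0.284 = 0.29983.
Under exogeneity, PAF = [P(Y=1) − p₀] / P(Y=1).
PAF = (0.29983 − 0.284) / 0.29983 ≈ 0.0528

PAF ≈ 0.053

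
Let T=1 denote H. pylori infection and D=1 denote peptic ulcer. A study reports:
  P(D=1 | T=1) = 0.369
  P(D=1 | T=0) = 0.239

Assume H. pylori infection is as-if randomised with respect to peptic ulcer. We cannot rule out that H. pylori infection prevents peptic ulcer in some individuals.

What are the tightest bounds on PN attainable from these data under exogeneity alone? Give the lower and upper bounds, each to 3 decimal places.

Let p₁ = 0.369, p₀ = 0.239.
Under exogeneity alone the bounds on PN are max{0,(p₁−p₀)/p₁} ≤ PN ≤ min{1,(1−p₀)/p₁}.
  lower = (p₁ − p₀)/p₁ = 0.13 / 0.369 ≈ 0.3523
  upper = min{1, (1 − p₀)/p₁} = 0.761 / 0.369 ≈ 2.0623 → capped at 1

0.352 ≤ PN ≤ 1.000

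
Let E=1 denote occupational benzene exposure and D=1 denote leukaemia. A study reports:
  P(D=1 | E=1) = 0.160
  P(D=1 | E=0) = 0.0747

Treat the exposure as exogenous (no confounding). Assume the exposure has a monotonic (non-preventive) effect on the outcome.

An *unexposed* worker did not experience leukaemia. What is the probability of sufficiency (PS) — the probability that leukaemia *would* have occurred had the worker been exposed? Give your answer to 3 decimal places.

Let p₁ = 0.16, p₀ = 0.0747.
Under exogeneity and monotonicity, PS = (p₁ − p₀) / (1 − p₀).
PS = (0.16 − 0.0747) / (1 − 0.0747) = 0.0853 / 0.9253 ≈ 0.0922

PS ≈ 0.092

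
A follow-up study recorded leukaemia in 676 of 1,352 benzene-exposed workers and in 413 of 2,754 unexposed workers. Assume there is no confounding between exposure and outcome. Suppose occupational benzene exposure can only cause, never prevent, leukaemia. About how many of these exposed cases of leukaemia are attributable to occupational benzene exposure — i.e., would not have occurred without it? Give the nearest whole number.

p₁ = P(outcome | exposed) = 676/1352 = 0.5
p₀ = P(outcome | unexposed) = 413/2754 = 0.14996
PN = (p₁ − p₀)/p₁ = (0.5 − 0.14996) / 0.5 ≈ 0.70007.
Attributable cases ≈ PN × (exposed cases) = 0.70007 × 676 ≈ 473.25.

about 473 cases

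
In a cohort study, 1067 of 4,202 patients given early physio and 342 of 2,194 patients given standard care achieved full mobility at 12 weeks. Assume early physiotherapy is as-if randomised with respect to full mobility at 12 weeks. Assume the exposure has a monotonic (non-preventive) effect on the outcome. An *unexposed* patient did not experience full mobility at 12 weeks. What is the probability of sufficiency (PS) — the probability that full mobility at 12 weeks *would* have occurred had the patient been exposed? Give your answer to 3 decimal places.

PS ≈ 0.116

p₁ = P(outcome | exposed) = 1067/4202 = 0.25393
p₀ = P(outcome | unexposed) = 342/2194 = 0.15588
Under exogeneity and monotonicity, PS = (p₁ − p₀) / (1 − p₀).
PS = (0.25393 − 0.15588) / (1 − 0.15588) = 0.098047 / 0.84412 ≈ 0.1162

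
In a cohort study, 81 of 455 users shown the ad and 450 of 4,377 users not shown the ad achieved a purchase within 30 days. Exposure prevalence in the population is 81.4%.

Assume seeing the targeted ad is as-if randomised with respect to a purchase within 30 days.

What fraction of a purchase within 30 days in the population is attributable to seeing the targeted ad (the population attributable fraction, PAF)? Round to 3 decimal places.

p₁ = P(outcome | exposed) = 81/455 = 0.17802
p₀ = P(outcome | unexposed) = 450/4377 = 0.10281
Overall risk P(Y=1) = π·p₁ + (1−π)·p₀ = 0.814×0.17802 + 0.186×0.10281 = 0.16403.
Under exogeneity, PAF = [P(Y=1) − p₀] / P(Y=1).
PAF = (0.16403 − 0.10281) / 0.16403 ≈ 0.3732

PAF ≈ 0.373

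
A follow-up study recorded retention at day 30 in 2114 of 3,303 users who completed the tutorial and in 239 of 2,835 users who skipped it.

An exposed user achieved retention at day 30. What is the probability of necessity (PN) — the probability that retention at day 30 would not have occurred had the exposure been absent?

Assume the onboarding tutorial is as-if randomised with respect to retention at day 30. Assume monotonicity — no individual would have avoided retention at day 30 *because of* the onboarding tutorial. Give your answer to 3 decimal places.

p₁ = P(outcome | exposed) = 2114/3303 = 0.64002
p₀ = P(outcome | unexposed) = 239/2835 = 0.084303
Under exogeneity and monotonicity, PN = (p₁ − p₀) / p₁.
PN = (0.64002 − 0.084303) / 0.64002 = 0.55572 / 0.64002 ≈ 0.8683

PN ≈ 0.868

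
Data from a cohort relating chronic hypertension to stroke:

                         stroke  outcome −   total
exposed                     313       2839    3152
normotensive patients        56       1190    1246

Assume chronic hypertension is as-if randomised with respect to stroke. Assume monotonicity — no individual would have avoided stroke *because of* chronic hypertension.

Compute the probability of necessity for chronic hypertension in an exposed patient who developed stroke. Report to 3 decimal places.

p₁ = P(outcome | exposed) = 313/3152 = 0.099302
p₀ = P(outcome | unexposed) = 56/1246 = 0.044944
Under exogeneity and monotonicity, PN = (p₁ − p₀) / p₁.
PN = (0.099302 − 0.044944) / 0.099302 = 0.054358 / 0.099302 ≈ 0.5474

PN ≈ 0.547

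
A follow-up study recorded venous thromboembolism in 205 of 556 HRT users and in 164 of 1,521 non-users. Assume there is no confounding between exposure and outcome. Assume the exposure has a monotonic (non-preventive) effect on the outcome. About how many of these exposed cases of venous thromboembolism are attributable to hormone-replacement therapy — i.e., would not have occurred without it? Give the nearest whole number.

about 145 cases

p₁ = P(outcome | exposed) = 205/556 = 0.36871
p₀ = P(outcome | unexposed) = 164/1521 = 0.10782
PN = (p₁ − p₀)/p₁ = (0.36871 − 0.10782) / 0.36871 ≈ 0.70756.
Attributable cases ≈ PN × (exposed cases) = 0.70756 × 205 ≈ 145.05.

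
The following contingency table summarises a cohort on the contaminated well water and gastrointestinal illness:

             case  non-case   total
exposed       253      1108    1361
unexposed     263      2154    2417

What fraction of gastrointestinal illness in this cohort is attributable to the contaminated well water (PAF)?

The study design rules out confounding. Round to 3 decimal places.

p₁ = P(outcome | exposed) = 253/1361 = 0.18589
p₀ = P(outcome | unexposed) = 263/2417 = 0.10881
Exposure prevalence π = 1361/3778 = 0.36024; overall risk P(Y=1) = 0.13658.
Under exogeneity, PAF = [P(Y=1) − p₀]/P(Y=1).
PAF = (0.13658 − 0.10881) / 0.13658 ≈ 0.2033

PAF ≈ 0.203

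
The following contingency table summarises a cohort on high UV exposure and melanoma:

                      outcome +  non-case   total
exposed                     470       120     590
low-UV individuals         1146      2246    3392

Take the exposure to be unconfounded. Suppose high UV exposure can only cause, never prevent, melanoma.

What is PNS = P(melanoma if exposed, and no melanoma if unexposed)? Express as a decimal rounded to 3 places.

PNS ≈ 0.459

p₁ = P(outcome | exposed) = 470/590 = 0.79661
p₀ = P(outcome | unexposed) = 1146/3392 = 0.33785
Under exogeneity and monotonicity, PNS = p₁ − p₀.
PNS = 0.79661 − 0.33785 = 0.45876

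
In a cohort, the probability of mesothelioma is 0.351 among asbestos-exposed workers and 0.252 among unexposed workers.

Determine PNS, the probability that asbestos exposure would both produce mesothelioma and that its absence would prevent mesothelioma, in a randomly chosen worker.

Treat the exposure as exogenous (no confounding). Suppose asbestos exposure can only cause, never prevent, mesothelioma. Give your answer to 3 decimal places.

PNS ≈ 0.099

Let p₁ = 0.351, p₀ = 0.252.
Under exogeneity and monotonicity, PNS = p₁ − p₀.
PNS = 0.351 − 0.252 = 0.099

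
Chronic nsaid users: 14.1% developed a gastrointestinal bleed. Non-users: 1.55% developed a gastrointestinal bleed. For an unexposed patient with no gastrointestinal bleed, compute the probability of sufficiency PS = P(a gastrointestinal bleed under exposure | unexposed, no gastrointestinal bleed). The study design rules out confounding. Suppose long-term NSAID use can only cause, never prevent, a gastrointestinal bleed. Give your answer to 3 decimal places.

p₁ = 0.141, p₀ = 0.0155.
Under exogeneity and monotonicity, PS = (p₁ − p₀) / (1 − p₀).
PS = (0.141 − 0.0155) / (1 − 0.0155) = 0.1255 / 0.9845 ≈ 0.1275

PS ≈ 0.127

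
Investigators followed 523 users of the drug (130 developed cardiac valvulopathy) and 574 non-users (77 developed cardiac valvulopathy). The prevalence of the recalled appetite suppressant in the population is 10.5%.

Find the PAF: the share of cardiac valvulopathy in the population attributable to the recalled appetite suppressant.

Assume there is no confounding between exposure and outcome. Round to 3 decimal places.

p₁ = P(outcome | exposed) = 130/523 = 0.24857
p₀ = P(outcome | unexposed) = 77/574 = 0.13415
Overall risk P(Y=1) = π·p₁ + (1−π)·p₀ = 0.105×0.24857 + 0.895×0.13415 = 0.14616.
Under exogeneity, PAF = [P(Y=1) − p₀] / P(Y=1).
PAF = (0.14616 − 0.13415) / 0.14616 ≈ 0.0822

PAF ≈ 0.082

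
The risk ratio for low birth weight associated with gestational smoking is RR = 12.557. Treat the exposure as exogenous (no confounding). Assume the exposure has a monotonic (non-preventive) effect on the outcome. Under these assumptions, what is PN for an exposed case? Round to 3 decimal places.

Under exogeneity and monotonicity, PN = (RR − 1) / RR = 1 − 1/RR.
PN = (12.557 − 1) / 12.557 = 11.56 / 12.557 ≈ 0.9204

PN ≈ 0.920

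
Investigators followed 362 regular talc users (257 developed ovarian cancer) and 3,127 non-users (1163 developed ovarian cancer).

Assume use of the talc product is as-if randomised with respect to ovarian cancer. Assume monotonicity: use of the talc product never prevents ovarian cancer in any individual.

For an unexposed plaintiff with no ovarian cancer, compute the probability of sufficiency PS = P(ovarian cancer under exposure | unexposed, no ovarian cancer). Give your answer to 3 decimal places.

PS ≈ 0.538

p₁ = P(outcome | exposed) = 257/362 = 0.70994
p₀ = P(outcome | unexposed) = 1163/3127 = 0.37192
Under exogeneity and monotonicity, PS = (p₁ − p₀) / (1 − p₀).
PS = (0.70994 − 0.37192) / (1 − 0.37192) = 0.33802 / 0.62808 ≈ 0.5382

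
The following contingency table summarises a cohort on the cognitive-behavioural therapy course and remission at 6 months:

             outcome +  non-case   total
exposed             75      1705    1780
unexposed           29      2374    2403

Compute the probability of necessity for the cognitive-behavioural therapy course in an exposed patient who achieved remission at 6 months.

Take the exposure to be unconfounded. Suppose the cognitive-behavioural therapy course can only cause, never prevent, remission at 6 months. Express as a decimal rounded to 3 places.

p₁ = P(outcome | exposed) = 75/1780 = 0.042135
p₀ = P(outcome | unexposed) = 29/2403 = 0.012068
Under exogeneity and monotonicity, PN = (p₁ − p₀) / p₁.
PN = (0.042135 − 0.012068) / 0.042135 = 0.030067 / 0.042135 ≈ 0.7136

PN ≈ 0.714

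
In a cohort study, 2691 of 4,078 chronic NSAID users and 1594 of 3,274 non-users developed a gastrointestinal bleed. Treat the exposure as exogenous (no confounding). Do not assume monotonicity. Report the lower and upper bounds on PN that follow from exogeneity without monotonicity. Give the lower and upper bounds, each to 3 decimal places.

0.262 ≤ PN ≤ 0.778

p₁ = P(outcome | exposed) = 2691/4078 = 0.65988
p₀ = P(outcome | unexposed) = 1594/3274 = 0.48687
Under exogeneity alone the bounds on PN are max{0,(p₁−p₀)/p₁} ≤ PN ≤ min{1,(1−p₀)/p₁}.
  lower = (p₁ − p₀)/p₁ = 0.17302 / 0.65988 ≈ 0.2622
  upper = min{1, (1 − p₀)/p₁} = 0.51313 / 0.65988 ≈ 0.7776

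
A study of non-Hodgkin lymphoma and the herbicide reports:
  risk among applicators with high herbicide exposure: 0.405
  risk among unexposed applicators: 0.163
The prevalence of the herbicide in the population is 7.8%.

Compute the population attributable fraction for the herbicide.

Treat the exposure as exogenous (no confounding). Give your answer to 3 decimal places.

PAF ≈ 0.104

Let p₁ = 0.405, p₀ = 0.163.
Overall risk P(Y=1) = π·p₁ + (1−π)·p₀ = 0.078×0.405 + 0.922×0.163 = 0.18188.
Under exogeneity, PAF = [P(Y=1) − p₀] / P(Y=1).
PAF = (0.18188 − 0.163) / 0.18188 ≈ 0.1038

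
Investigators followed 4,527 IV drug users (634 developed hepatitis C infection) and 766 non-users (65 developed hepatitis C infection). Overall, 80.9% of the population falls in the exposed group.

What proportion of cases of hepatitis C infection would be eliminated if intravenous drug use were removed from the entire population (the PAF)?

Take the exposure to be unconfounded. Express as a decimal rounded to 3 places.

p₁ = P(outcome | exposed) = 634/4527 = 0.14005
p₀ = P(outcome | unexposed) = 65/766 = 0.084856
Overall risk P(Y=1) = π·p₁ + (1−π)·p₀ = 0.809×0.14005 + 0.191×0.084856 = 0.12951.
Under exogeneity, PAF = [P(Y=1) − p₀] / P(Y=1).
PAF = (0.12951 − 0.084856) / 0.12951 ≈ 0.3448

PAF ≈ 0.345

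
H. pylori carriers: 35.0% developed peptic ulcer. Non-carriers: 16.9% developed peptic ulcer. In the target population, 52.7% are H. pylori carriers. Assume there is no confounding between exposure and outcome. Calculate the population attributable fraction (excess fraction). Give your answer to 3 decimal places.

PAF ≈ 0.361

p₁ = 0.35, p₀ = 0.169.
Overall risk P(Y=1) = π·p₁ + (1−π)·p₀ = 0.527×0.35 + 0.473×0.169 = 0.26439.
Under exogeneity, PAF = [P(Y=1) − p₀] / P(Y=1).
PAF = (0.26439 − 0.169) / 0.26439 ≈ 0.3608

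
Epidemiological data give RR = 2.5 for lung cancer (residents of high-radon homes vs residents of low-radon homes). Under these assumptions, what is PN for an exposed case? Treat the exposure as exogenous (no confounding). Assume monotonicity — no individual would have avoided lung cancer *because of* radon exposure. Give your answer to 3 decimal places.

PN ≈ 0.600

Under exogeneity and monotonicity, PN = (RR − 1) / RR = 1 − 1/RR.
PN = (2.5 − 1) / 2.5 = 1.5 / 2.5 ≈ 0.6000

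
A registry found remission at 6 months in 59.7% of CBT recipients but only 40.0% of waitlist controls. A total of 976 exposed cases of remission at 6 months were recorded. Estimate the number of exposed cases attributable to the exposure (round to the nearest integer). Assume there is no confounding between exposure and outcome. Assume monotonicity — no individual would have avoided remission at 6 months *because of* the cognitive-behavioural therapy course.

about 322 cases

p₁ = 0.597, p₀ = 0.4.
PN = (p₁ − p₀)/p₁ = (0.597 − 0.4) / 0.597 ≈ 0.32998.
Attributable cases ≈ PN × (exposed cases) = 0.32998 × 976 ≈ 322.06.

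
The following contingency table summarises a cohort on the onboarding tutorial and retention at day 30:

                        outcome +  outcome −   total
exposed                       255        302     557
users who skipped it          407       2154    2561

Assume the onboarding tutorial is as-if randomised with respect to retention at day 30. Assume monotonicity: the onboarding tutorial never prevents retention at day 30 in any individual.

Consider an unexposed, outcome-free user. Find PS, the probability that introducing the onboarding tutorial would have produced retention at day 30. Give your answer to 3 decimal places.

p₁ = P(outcome | exposed) = 255/557 = 0.45781
p₀ = P(outcome | unexposed) = 407/2561 = 0.15892
Under exogeneity and monotonicity, PS = (p₁ − p₀) / (1 − p₀).
PS = (0.45781 − 0.15892) / (1 − 0.15892) = 0.29889 / 0.84108 ≈ 0.3554

PS ≈ 0.355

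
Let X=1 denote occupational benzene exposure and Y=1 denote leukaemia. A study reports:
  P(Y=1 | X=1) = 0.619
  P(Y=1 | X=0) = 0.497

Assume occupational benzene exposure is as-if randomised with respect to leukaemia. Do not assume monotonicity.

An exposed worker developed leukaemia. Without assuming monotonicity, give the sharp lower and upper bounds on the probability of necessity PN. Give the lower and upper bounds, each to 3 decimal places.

0.197 ≤ PN ≤ 0.813

Let p₁ = 0.619, p₀ = 0.497.
Under exogeneity alone the bounds on PN are max{0,(p₁−p₀)/p₁} ≤ PN ≤ min{1,(1−p₀)/p₁}.
  lower = (p₁ − p₀)/p₁ = 0.122 / 0.619 ≈ 0.1971
  upper = min{1, (1 − p₀)/p₁} = 0.503 / 0.619 ≈ 0.8126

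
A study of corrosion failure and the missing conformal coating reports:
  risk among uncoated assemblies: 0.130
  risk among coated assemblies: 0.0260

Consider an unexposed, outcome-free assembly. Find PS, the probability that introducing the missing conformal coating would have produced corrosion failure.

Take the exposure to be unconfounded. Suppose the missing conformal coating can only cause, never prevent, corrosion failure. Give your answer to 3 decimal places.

PS ≈ 0.107

Let p₁ = 0.13, p₀ = 0.026.
Under exogeneity and monotonicity, PS = (p₁ − p₀) / (1 − p₀).
PS = (0.13 − 0.026) / (1 − 0.026) = 0.104 / 0.974 ≈ 0.1068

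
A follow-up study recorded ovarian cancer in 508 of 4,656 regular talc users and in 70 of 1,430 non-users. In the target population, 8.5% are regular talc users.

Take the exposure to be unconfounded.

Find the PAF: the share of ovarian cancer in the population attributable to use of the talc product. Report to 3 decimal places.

PAF ≈ 0.095

p₁ = P(outcome | exposed) = 508/4656 = 0.10911
p₀ = P(outcome | unexposed) = 70/1430 = 0.048951
Overall risk P(Y=1) = π·p₁ + (1−π)·p₀ = 0.085×0.10911 + 0.915×0.048951 = 0.054064.
Under exogeneity, PAF = [P(Y=1) − p₀] / P(Y=1).
PAF = (0.054064 − 0.048951) / 0.054064 ≈ 0.0946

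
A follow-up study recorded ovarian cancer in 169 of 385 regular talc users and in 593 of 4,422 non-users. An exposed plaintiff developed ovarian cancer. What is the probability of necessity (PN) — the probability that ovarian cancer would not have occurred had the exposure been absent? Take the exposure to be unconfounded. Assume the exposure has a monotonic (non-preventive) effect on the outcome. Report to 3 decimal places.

p₁ = P(outcome | exposed) = 169/385 = 0.43896
p₀ = P(outcome | unexposed) = 593/4422 = 0.1341
Under exogeneity and monotonicity, PN = (p₁ − p₀) / p₁.
PN = (0.43896 − 0.1341) / 0.43896 = 0.30486 / 0.43896 ≈ 0.6945

PN ≈ 0.695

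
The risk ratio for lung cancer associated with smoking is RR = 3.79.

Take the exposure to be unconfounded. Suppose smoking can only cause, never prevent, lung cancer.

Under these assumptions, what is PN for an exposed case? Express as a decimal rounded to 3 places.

Under exogeneity and monotonicity, PN = (RR − 1) / RR = 1 − 1/RR.
PN = (3.79 − 1) / 3.79 = 2.79 / 3.79 ≈ 0.7361

PN ≈ 0.736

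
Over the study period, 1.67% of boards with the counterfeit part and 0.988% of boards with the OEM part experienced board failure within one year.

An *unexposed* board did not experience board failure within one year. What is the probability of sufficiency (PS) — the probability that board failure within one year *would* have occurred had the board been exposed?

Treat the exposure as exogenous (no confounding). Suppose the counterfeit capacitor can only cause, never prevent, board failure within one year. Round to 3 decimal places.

PS ≈ 0.007

p₁ = 0.0167, p₀ = 0.00988.
Under exogeneity and monotonicity, PS = (p₁ − p₀) / (1 − p₀).
PS = (0.0167 − 0.00988) / (1 − 0.00988) = 0.00682 / 0.99012 ≈ 0.0069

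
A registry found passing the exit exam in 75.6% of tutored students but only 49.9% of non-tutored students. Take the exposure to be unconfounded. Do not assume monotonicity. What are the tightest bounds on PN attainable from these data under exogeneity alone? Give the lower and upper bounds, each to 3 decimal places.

0.340 ≤ PN ≤ 0.663

p₁ = 0.756, p₀ = 0.499.
Under exogeneity alone the bounds on PN are max{0,(p₁−p₀)/p₁} ≤ PN ≤ min{1,(1−p₀)/p₁}.
  lower = (p₁ − p₀)/p₁ = 0.257 / 0.756 ≈ 0.3399
  upper = min{1, (1 − p₀)/p₁} = 0.501 / 0.756 ≈ 0.6627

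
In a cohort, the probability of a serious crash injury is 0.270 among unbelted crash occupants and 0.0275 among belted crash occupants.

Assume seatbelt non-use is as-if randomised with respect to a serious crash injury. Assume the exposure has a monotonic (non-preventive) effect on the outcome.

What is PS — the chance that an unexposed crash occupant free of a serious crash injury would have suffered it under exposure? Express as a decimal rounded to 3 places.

PS ≈ 0.249

Let p₁ = 0.27, p₀ = 0.0275.
Under exogeneity and monotonicity, PS = (p₁ − p₀) / (1 − p₀).
PS = (0.27 − 0.0275) / (1 − 0.0275) = 0.2425 / 0.9725 ≈ 0.2494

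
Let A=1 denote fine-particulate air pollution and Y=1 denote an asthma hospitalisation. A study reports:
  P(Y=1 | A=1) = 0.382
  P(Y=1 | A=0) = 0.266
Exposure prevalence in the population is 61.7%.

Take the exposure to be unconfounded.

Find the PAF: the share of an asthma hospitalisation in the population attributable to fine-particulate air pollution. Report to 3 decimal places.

Let p₁ = 0.382, p₀ = 0.266.
Overall risk P(Y=1) = π·p₁ + (1−π)·p₀ = 0.617×0.382 + 0.383×0.266 = 0.33757.
Under exogeneity, PAF = [P(Y=1) − p₀] / P(Y=1).
PAF = (0.33757 − 0.266) / 0.33757 ≈ 0.2120

PAF ≈ 0.212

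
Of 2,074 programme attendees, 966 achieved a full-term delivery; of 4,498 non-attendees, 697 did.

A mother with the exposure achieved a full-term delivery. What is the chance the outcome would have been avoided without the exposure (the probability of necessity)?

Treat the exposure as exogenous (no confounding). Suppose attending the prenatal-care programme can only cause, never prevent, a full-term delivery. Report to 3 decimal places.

PN ≈ 0.667

p₁ = P(outcome | exposed) = 966/2074 = 0.46577
p₀ = P(outcome | unexposed) = 697/4498 = 0.15496
Under exogeneity and monotonicity, PN = (p₁ − p₀) / p₁.
PN = (0.46577 − 0.15496) / 0.46577 = 0.31081 / 0.46577 ≈ 0.6673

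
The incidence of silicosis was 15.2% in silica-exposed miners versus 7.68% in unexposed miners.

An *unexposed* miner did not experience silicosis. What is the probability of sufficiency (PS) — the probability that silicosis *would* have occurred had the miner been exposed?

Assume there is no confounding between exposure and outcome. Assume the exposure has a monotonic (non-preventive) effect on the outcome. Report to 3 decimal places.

PS ≈ 0.081

p₁ = 0.152, p₀ = 0.0768.
Under exogeneity and monotonicity, PS = (p₁ − p₀) / (1 − p₀).
PS = (0.152 − 0.0768) / (1 − 0.0768) = 0.0752 / 0.9232 ≈ 0.0815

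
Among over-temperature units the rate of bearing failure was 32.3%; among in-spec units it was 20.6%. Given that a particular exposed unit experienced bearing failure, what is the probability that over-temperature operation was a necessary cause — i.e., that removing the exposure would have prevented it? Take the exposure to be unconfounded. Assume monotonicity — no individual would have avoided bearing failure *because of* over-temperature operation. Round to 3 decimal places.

p₁ = 0.323, p₀ = 0.206.
Under exogeneity and monotonicity, PN = (p₁ − p₀) / p₁.
PN = (0.323 − 0.206) / 0.323 = 0.117 / 0.323 ≈ 0.3622

PN ≈ 0.362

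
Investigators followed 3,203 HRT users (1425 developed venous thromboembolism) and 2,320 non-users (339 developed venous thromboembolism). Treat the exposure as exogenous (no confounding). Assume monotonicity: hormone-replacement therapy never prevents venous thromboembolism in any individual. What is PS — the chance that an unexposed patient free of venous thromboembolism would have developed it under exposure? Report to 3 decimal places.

PS ≈ 0.350

p₁ = P(outcome | exposed) = 1425/3203 = 0.4449
p₀ = P(outcome | unexposed) = 339/2320 = 0.14612
Under exogeneity and monotonicity, PS = (p₁ − p₀) / (1 − p₀).
PS = (0.4449 − 0.14612) / (1 − 0.14612) = 0.29877 / 0.85388 ≈ 0.3499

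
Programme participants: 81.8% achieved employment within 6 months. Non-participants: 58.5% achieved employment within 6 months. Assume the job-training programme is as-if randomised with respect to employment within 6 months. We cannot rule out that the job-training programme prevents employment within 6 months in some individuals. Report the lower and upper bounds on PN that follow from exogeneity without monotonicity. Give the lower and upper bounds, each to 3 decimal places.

p₁ = 0.818, p₀ = 0.585.
Under exogeneity alone the bounds on PN are max{0,(p₁−p₀)/p₁} ≤ PN ≤ min{1,(1−p₀)/p₁}.
  lower = (p₁ − p₀)/p₁ = 0.233 / 0.818 ≈ 0.2848
  upper = min{1, (1 − p₀)/p₁} = 0.415 / 0.818 ≈ 0.5073

0.285 ≤ PN ≤ 0.507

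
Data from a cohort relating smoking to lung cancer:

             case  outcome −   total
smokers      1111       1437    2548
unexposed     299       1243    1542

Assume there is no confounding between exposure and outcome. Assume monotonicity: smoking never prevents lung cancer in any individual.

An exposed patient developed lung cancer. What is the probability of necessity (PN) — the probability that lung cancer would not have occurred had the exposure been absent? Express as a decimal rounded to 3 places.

p₁ = P(outcome | exposed) = 1111/2548 = 0.43603
p₀ = P(outcome | unexposed) = 299/1542 = 0.1939
Under exogeneity and monotonicity, PN = (p₁ − p₀)/p₁.
PN = (0.43603 − 0.1939) / 0.43603 ≈ 0.5553

PN ≈ 0.555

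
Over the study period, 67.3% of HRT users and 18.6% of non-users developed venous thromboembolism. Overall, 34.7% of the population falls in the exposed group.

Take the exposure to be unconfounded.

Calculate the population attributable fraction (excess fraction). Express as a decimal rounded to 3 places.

p₁ = 0.673, p₀ = 0.186.
Overall risk P(Y=1) = π·p₁ + (1−π)·p₀ = 0.347×0.673 + 0.653×0.186 = 0.35499.
Under exogeneity, PAF = [P(Y=1) − p₀] / P(Y=1).
PAF = (0.35499 − 0.186) / 0.35499 ≈ 0.4760

PAF ≈ 0.476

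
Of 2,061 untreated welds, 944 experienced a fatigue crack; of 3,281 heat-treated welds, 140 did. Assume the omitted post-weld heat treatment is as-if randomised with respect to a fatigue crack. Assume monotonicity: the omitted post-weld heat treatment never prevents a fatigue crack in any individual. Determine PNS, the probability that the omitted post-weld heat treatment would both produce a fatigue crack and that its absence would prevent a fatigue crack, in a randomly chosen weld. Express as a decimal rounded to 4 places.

PNS ≈ 0.4154

p₁ = P(outcome | exposed) = 944/2061 = 0.45803
p₀ = P(outcome | unexposed) = 140/3281 = 0.04267
Under exogeneity and monotonicity, PNS = p₁ − p₀.
PNS = 0.45803 − 0.04267 = 0.41536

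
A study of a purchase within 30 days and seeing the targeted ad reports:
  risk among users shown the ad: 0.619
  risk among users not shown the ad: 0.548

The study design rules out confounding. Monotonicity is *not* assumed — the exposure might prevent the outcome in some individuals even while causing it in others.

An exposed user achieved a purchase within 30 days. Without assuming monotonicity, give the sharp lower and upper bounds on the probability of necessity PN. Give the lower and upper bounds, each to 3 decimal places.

0.115 ≤ PN ≤ 0.730

Let p₁ = 0.619, p₀ = 0.548.
Under exogeneity alone the bounds on PN are max{0,(p₁−p₀)/p₁} ≤ PN ≤ min{1,(1−p₀)/p₁}.
  lower = (p₁ − p₀)/p₁ = 0.071 / 0.619 ≈ 0.1147
  upper = min{1, (1 − p₀)/p₁} = 0.452 / 0.619 ≈ 0.7302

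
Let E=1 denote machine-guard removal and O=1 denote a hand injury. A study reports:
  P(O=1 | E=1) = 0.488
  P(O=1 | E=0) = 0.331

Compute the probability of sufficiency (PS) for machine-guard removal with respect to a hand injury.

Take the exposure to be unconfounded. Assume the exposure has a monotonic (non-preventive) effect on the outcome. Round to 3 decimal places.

PS ≈ 0.235

Let p₁ = 0.488, p₀ = 0.331.
Under exogeneity and monotonicity, PS = (p₁ − p₀) / (1 − p₀).
PS = (0.488 − 0.331) / (1 − 0.331) = 0.157 / 0.669 ≈ 0.2347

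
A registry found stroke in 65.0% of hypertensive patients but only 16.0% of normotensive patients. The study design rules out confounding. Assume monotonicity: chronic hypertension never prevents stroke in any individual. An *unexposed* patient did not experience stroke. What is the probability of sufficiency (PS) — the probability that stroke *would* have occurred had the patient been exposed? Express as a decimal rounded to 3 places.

PS ≈ 0.583

p₁ = 0.65, p₀ = 0.16.
Under exogeneity and monotonicity, PS = (p₁ − p₀) / (1 − p₀).
PS = (0.65 − 0.16) / (1 − 0.16) = 0.49 / 0.84 ≈ 0.5833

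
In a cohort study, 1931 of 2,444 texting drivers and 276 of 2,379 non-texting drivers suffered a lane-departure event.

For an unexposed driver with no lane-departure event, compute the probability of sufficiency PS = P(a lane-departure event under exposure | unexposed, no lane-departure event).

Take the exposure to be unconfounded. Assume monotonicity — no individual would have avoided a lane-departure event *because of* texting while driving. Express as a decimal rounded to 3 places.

PS ≈ 0.763

p₁ = P(outcome | exposed) = 1931/2444 = 0.7901
p₀ = P(outcome | unexposed) = 276/2379 = 0.11602
Under exogeneity and monotonicity, PS = (p₁ − p₀) / (1 − p₀).
PS = (0.7901 − 0.11602) / (1 − 0.11602) = 0.67408 / 0.88398 ≈ 0.7626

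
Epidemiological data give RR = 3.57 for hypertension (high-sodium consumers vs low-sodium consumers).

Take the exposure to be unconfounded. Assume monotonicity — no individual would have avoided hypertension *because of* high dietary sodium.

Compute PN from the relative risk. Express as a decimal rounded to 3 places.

PN ≈ 0.720

Under exogeneity and monotonicity, PN = (RR − 1) / RR = 1 − 1/RR.
PN = (3.57 − 1) / 3.57 = 2.57 / 3.57 ≈ 0.7199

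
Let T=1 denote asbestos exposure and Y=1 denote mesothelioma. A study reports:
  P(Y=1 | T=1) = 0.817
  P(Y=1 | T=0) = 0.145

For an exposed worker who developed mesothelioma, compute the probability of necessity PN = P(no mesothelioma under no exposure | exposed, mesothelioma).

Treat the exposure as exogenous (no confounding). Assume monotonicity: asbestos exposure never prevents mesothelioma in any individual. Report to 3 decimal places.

Let p₁ = 0.817, p₀ = 0.145.
Under exogeneity and monotonicity, PN = (p₁ − p₀) / p₁.
PN = (0.817 − 0.145) / 0.817 = 0.672 / 0.817 ≈ 0.8225

PN ≈ 0.823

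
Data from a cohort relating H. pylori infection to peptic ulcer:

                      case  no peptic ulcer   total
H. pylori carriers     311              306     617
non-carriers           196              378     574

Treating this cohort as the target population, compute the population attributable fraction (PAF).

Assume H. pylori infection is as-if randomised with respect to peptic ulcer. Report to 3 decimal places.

PAF ≈ 0.198

p₁ = P(outcome | exposed) = 311/617 = 0.50405
p₀ = P(outcome | unexposed) = 196/574 = 0.34146
Exposure prevalence π = 617/1191 = 0.51805; overall risk P(Y=1) = 0.42569.
Under exogeneity, PAF = [P(Y=1) − p₀]/P(Y=1).
PAF = (0.42569 − 0.34146) / 0.42569 ≈ 0.1979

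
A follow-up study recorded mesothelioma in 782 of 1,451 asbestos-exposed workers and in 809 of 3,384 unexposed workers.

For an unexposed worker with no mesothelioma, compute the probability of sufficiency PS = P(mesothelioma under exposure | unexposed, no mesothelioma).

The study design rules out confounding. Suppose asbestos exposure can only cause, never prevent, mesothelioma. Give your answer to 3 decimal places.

PS ≈ 0.394

p₁ = P(outcome | exposed) = 782/1451 = 0.53894
p₀ = P(outcome | unexposed) = 809/3384 = 0.23907
Under exogeneity and monotonicity, PS = (p₁ − p₀) / (1 − p₀).
PS = (0.53894 − 0.23907) / (1 − 0.23907) = 0.29987 / 0.76093 ≈ 0.3941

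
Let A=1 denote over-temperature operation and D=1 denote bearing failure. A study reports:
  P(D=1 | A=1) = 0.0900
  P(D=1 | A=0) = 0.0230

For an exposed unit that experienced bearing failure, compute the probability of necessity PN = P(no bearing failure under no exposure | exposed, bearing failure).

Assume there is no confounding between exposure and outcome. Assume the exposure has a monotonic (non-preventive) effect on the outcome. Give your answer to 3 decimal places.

PN ≈ 0.744

Let p₁ = 0.09, p₀ = 0.023.
Under exogeneity and monotonicity, PN = (p₁ − p₀) / p₁.
PN = (0.09 − 0.023) / 0.09 = 0.067 / 0.09 ≈ 0.7444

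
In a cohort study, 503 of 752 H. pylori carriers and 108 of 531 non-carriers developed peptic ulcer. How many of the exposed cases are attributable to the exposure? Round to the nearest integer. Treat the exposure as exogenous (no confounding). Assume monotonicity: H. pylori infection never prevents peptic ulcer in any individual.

about 350 cases

p₁ = P(outcome | exposed) = 503/752 = 0.66888
p₀ = P(outcome | unexposed) = 108/531 = 0.20339
PN = (p₁ − p₀)/p₁ = (0.66888 − 0.20339) / 0.66888 ≈ 0.69593.
Attributable cases ≈ PN × (exposed cases) = 0.69593 × 503 ≈ 350.05.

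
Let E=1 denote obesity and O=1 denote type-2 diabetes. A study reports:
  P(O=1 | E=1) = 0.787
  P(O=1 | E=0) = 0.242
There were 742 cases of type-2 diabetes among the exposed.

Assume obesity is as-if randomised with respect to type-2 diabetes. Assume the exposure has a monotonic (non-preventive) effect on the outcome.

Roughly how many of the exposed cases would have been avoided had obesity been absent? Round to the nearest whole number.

Let p₁ = 0.787, p₀ = 0.242.
PN = (p₁ − p₀)/p₁ = (0.787 − 0.242) / 0.787 ≈ 0.69250.
Attributable cases ≈ PN × (exposed cases) = 0.69250 × 742 ≈ 513.84.

about 514 cases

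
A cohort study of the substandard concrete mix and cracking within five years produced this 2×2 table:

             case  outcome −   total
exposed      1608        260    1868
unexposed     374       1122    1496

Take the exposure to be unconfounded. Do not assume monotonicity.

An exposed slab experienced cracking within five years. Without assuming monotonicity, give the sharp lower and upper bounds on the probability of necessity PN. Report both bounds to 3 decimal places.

p₁ = P(outcome | exposed) = 1608/1868 = 0.86081
p₀ = P(outcome | unexposed) = 374/1496 = 0.25
Under exogeneity alone the bounds on PN are max{0,(p₁−p₀)/p₁} ≤ PN ≤ min{1,(1−p₀)/p₁}.
  lower = (p₁ − p₀)/p₁ = 0.61081 / 0.86081 ≈ 0.7096
  upper = min{1, (1 − p₀)/p₁} = 0.75 / 0.86081 ≈ 0.8713

0.710 ≤ PN ≤ 0.871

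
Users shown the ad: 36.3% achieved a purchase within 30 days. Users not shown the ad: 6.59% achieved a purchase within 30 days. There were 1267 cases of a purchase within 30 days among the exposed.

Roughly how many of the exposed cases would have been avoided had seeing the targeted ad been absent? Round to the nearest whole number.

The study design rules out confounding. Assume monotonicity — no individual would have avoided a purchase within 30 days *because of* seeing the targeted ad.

p₁ = 0.363, p₀ = 0.0659.
PN = (p₁ − p₀)/p₁ = (0.363 − 0.0659) / 0.363 ≈ 0.81846.
Attributable cases ≈ PN × (exposed cases) = 0.81846 × 1267 ≈ 1036.99.

about 1037 cases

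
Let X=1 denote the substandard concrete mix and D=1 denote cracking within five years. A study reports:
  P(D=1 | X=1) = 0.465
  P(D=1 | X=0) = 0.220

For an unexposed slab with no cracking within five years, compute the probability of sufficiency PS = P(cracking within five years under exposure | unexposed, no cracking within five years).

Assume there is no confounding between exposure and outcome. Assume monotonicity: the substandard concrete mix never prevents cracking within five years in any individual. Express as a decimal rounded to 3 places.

PS ≈ 0.314

Let p₁ = 0.465, p₀ = 0.22.
Under exogeneity and monotonicity, PS = (p₁ − p₀) / (1 − p₀).
PS = (0.465 − 0.22) / (1 − 0.22) = 0.245 / 0.78 ≈ 0.3141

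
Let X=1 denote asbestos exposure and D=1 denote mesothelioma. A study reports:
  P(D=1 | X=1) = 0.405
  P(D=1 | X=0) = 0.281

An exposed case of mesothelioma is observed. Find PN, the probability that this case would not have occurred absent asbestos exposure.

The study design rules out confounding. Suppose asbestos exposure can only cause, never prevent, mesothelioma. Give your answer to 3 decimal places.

PN ≈ 0.306

Let p₁ = 0.405, p₀ = 0.281.
Under exogeneity and monotonicity, PN = (p₁ − p₀) / p₁.
PN = (0.405 − 0.281) / 0.405 = 0.124 / 0.405 ≈ 0.3062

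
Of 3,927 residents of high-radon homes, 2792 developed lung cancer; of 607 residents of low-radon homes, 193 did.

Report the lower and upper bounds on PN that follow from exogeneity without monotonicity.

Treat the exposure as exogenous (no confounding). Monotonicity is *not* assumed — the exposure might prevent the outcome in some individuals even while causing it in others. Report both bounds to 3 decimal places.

0.553 ≤ PN ≤ 0.959

p₁ = P(outcome | exposed) = 2792/3927 = 0.71098
p₀ = P(outcome | unexposed) = 193/607 = 0.31796
Under exogeneity alone the bounds on PN are max{0,(p₁−p₀)/p₁} ≤ PN ≤ min{1,(1−p₀)/p₁}.
  lower = (p₁ − p₀)/p₁ = 0.39302 / 0.71098 ≈ 0.5528
  upper = min{1, (1 − p₀)/p₁} = 0.68204 / 0.71098 ≈ 0.9593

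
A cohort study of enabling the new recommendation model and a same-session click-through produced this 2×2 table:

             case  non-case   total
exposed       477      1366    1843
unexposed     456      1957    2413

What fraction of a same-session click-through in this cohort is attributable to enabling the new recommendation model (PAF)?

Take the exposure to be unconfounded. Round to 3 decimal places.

p₁ = P(outcome | exposed) = 477/1843 = 0.25882
p₀ = P(outcome | unexposed) = 456/2413 = 0.18898
Exposure prevalence π = 1843/4256 = 0.43304; overall risk P(Y=1) = 0.21922.
Under exogeneity, PAF = [P(Y=1) − p₀]/P(Y=1).
PAF = (0.21922 − 0.18898) / 0.21922 ≈ 0.1380

PAF ≈ 0.138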